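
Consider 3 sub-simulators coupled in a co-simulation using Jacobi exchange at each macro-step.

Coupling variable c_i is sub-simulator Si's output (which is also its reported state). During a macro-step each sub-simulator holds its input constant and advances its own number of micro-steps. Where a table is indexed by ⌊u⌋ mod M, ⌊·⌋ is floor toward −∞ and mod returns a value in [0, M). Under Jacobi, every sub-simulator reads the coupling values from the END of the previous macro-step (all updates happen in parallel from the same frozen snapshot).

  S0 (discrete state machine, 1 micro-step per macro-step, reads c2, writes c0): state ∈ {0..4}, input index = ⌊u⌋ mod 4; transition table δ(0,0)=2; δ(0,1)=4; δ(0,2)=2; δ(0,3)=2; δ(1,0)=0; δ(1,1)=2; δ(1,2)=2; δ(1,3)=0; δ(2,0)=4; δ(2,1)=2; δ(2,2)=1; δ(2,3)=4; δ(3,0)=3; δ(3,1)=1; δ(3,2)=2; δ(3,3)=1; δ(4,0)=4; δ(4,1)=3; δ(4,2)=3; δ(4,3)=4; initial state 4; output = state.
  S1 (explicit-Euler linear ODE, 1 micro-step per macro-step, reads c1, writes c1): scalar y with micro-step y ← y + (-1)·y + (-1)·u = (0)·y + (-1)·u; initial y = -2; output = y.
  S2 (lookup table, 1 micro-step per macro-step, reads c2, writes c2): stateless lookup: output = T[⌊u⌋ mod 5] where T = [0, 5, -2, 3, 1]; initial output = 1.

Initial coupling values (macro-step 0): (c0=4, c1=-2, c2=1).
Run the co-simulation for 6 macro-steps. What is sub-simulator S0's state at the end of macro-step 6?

S0 state at macro-step 6 = 4

macro 1: S0 reads c2=1 → after 1×micro: 3; S1 reads c1=-2 → after 1×micro: 2; S2 reads c2=1 → after 1×micro: 5 ⇒ (c0=3, c1=2, c2=5)
macro 2: S0 reads c2=5 → after 1×micro: 1; S1 reads c1=2 → after 1×micro: -2; S2 reads c2=5 → after 1×micro: 0 ⇒ (c0=1, c1=-2, c2=0)
macro 3: S0 reads c2=0 → after 1×micro: 0; S1 reads c1=-2 → after 1×micro: 2; S2 reads c2=0 → after 1×micro: 0 ⇒ (c0=0, c1=2, c2=0)
macro 4: S0 reads c2=0 → after 1×micro: 2; S1 reads c1=2 → after 1×micro: -2; S2 reads c2=0 → after 1×micro: 0 ⇒ (c0=2, c1=-2, c2=0)
macro 5: S0 reads c2=0 → after 1×micro: 4; S1 reads c1=-2 → after 1×micro: 2; S2 reads c2=0 → after 1×micro: 0 ⇒ (c0=4, c1=2, c2=0)
macro 6: S0 reads c2=0 → after 1×micro: 4; S1 reads c1=2 → after 1×micro: -2; S2 reads c2=0 → after 1×micro: 0 ⇒ (c0=4, c1=-2, c2=0)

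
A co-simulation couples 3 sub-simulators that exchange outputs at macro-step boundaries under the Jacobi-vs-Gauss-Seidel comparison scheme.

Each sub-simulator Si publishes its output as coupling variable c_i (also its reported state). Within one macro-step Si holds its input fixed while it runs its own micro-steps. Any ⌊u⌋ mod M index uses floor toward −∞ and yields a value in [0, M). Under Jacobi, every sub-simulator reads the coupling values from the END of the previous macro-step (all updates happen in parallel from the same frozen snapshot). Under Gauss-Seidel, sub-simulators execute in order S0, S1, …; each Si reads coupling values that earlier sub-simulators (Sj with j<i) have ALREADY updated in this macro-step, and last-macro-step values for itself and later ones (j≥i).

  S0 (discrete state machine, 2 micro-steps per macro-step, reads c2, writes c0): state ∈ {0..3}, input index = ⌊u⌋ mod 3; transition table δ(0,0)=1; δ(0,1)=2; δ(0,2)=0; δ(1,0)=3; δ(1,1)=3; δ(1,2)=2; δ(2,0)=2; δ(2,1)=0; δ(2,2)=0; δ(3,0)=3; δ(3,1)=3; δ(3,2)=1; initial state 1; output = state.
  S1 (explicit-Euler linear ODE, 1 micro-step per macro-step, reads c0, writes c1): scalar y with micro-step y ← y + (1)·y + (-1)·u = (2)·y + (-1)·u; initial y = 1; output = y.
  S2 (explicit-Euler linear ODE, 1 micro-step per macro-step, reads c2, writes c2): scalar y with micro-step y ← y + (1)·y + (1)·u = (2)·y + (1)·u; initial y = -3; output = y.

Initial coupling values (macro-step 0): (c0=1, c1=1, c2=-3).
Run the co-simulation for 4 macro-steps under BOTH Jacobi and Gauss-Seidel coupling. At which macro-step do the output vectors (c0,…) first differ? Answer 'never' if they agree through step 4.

first divergence at macro-step: 1

[Jacobi] macro 1: S0 reads c2=-3 → after 2×micro: 3; S1 reads c0=1 → after 1×micro: 1; S2 reads c2=-3 → after 1×micro: -9 ⇒ (c0=3, c1=1, c2=-9)
[Jacobi] macro 2: S0 reads c2=-9 → after 2×micro: 3; S1 reads c0=3 → after 1×micro: -1; S2 reads c2=-9 → after 1×micro: -27 ⇒ (c0=3, c1=-1, c2=-27)
[Jacobi] macro 3: S0 reads c2=-27 → after 2×micro: 3; S1 reads c0=3 → after 1×micro: -5; S2 reads c2=-27 → after 1×micro: -81 ⇒ (c0=3, c1=-5, c2=-81)
[Jacobi] macro 4: S0 reads c2=-81 → after 2×micro: 3; S1 reads c0=3 → after 1×micro: -13; S2 reads c2=-81 → after 1×micro: -243 ⇒ (c0=3, c1=-13, c2=-243)
[Gauss-Seidel] macro 1: S0 reads c2=-3 → after 2×micro: 3; S1 reads c0=3 → after 1×micro: -1; S2 reads c2=-3 → after 1×micro: -9 ⇒ (c0=3, c1=-1, c2=-9)
[Gauss-Seidel] macro 2: S0 reads c2=-9 → after 2×micro: 3; S1 reads c0=3 → after 1×micro: -5; S2 reads c2=-9 → after 1×micro: -27 ⇒ (c0=3, c1=-5, c2=-27)
[Gauss-Seidel] macro 3: S0 reads c2=-27 → after 2×micro: 3; S1 reads c0=3 → after 1×micro: -13; S2 reads c2=-27 → after 1×micro: -81 ⇒ (c0=3, c1=-13, c2=-81)
[Gauss-Seidel] macro 4: S0 reads c2=-81 → after 2×micro: 3; S1 reads c0=3 → after 1×micro: -29; S2 reads c2=-81 → after 1×micro: -243 ⇒ (c0=3, c1=-29, c2=-243)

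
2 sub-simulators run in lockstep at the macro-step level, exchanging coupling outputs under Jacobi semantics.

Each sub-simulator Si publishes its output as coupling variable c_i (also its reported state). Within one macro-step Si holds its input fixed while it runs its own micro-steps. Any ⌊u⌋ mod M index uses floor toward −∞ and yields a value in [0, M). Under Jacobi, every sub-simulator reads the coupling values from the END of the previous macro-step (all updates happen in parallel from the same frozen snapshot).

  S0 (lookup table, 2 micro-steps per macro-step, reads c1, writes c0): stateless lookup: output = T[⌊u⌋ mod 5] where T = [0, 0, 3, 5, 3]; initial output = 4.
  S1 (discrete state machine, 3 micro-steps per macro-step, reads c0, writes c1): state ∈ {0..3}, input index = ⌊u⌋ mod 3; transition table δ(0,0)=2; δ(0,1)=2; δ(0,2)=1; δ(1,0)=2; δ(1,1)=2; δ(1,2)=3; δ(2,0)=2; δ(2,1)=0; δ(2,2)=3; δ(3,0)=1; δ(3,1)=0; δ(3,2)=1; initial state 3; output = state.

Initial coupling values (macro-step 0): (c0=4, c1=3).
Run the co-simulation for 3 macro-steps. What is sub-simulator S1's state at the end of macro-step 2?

S1 state at macro-step 2 = 1

macro 1: S0 reads c1=3 → after 2×micro: 5; S1 reads c0=4 → after 3×micro: 0 ⇒ (c0=5, c1=0)
macro 2: S0 reads c1=0 → after 2×micro: 0; S1 reads c0=5 → after 3×micro: 1 ⇒ (c0=0, c1=1)
macro 3: S0 reads c1=1 → after 2×micro: 0; S1 reads c0=0 → after 3×micro: 2 ⇒ (c0=0, c1=2)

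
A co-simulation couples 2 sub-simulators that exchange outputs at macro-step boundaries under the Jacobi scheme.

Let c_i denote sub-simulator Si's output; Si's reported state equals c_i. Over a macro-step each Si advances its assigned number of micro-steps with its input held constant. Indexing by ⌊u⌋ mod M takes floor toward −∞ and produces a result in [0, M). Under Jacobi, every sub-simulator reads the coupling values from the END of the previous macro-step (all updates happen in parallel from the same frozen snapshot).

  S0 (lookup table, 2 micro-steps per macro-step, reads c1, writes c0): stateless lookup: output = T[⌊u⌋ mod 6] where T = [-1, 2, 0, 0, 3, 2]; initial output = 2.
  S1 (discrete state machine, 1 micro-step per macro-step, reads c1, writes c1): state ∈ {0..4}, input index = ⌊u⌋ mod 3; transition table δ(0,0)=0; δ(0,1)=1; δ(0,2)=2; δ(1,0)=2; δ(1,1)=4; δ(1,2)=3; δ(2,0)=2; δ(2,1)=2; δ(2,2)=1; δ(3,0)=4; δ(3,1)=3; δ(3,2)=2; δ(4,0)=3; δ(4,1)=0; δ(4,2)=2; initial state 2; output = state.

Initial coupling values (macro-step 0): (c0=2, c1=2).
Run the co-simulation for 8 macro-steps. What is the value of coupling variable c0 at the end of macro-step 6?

macro 1: S0 reads c1=2 → after 2×micro: 0; S1 reads c1=2 → after 1×micro: 1 ⇒ (c0=0, c1=1)
macro 2: S0 reads c1=1 → after 2×micro: 2; S1 reads c1=1 → after 1×micro: 4 ⇒ (c0=2, c1=4)
macro 3: S0 reads c1=4 → after 2×micro: 3; S1 reads c1=4 → after 1×micro: 0 ⇒ (c0=3, c1=0)
macro 4: S0 reads c1=0 → after 2×micro: -1; S1 reads c1=0 → after 1×micro: 0 ⇒ (c0=-1, c1=0)
macro 5: S0 reads c1=0 → after 2×micro: -1; S1 reads c1=0 → after 1×micro: 0 ⇒ (c0=-1, c1=0)
macro 6: S0 reads c1=0 → after 2×micro: -1; S1 reads c1=0 → after 1×micro: 0 ⇒ (c0=-1, c1=0)
macro 7: S0 reads c1=0 → after 2×micro: -1; S1 reads c1=0 → after 1×micro: 0 ⇒ (c0=-1, c1=0)
macro 8: S0 reads c1=0 → after 2×micro: -1; S1 reads c1=0 → after 1×micro: 0 ⇒ (c0=-1, c1=0)

c0 at macro-step 6 = -1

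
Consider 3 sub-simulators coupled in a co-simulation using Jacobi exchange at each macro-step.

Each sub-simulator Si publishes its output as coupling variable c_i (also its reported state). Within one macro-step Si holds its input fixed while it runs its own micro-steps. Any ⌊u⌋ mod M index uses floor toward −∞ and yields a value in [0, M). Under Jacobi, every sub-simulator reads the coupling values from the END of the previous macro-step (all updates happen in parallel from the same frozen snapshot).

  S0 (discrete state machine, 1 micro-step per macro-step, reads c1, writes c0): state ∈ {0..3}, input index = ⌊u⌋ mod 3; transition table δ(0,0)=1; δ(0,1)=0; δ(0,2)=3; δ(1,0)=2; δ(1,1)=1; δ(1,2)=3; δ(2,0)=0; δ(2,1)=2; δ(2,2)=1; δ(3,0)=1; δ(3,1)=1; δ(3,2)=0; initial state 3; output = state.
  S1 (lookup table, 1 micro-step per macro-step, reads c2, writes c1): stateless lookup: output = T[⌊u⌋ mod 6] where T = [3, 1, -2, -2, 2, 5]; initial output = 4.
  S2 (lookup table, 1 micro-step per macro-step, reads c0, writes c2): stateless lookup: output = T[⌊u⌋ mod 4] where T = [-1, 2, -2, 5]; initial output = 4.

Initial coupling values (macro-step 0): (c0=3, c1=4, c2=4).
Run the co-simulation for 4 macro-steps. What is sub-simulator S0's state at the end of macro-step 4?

macro 1: S0 reads c1=4 → after 1×micro: 1; S1 reads c2=4 → after 1×micro: 2; S2 reads c0=3 → after 1×micro: 5 ⇒ (c0=1, c1=2, c2=5)
macro 2: S0 reads c1=2 → after 1×micro: 3; S1 reads c2=5 → after 1×micro: 5; S2 reads c0=1 → after 1×micro: 2 ⇒ (c0=3, c1=5, c2=2)
macro 3: S0 reads c1=5 → after 1×micro: 0; S1 reads c2=2 → after 1×micro: -2; S2 reads c0=3 → after 1×micro: 5 ⇒ (c0=0, c1=-2, c2=5)
macro 4: S0 reads c1=-2 → after 1×micro: 0; S1 reads c2=5 → after 1×micro: 5; S2 reads c0=0 → after 1×micro: -1 ⇒ (c0=0, c1=5, c2=-1)

S0 state at macro-step 4 = 0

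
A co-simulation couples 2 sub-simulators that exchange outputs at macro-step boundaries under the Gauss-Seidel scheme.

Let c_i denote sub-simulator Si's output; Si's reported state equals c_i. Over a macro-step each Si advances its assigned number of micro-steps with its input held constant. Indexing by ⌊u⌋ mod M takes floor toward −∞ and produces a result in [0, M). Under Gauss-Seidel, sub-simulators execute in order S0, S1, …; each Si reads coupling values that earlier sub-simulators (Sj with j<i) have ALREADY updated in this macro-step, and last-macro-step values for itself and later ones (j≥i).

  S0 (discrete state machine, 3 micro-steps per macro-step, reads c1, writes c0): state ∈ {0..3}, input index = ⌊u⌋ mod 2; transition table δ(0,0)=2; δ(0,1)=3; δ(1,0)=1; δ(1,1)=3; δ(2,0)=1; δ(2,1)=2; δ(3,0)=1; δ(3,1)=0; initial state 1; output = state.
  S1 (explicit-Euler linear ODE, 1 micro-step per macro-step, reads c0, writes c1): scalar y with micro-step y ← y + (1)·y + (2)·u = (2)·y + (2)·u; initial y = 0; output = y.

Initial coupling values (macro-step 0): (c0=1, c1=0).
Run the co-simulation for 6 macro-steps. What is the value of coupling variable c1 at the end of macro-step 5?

macro 1: S0 reads c1=0 → after 3×micro: 1; S1 reads c0=1 → after 1×micro: 2 ⇒ (c0=1, c1=2)
macro 2: S0 reads c1=2 → after 3×micro: 1; S1 reads c0=1 → after 1×micro: 6 ⇒ (c0=1, c1=6)
macro 3: S0 reads c1=6 → after 3×micro: 1; S1 reads c0=1 → after 1×micro: 14 ⇒ (c0=1, c1=14)
macro 4: S0 reads c1=14 → after 3×micro: 1; S1 reads c0=1 → after 1×micro: 30 ⇒ (c0=1, c1=30)
macro 5: S0 reads c1=30 → after 3×micro: 1; S1 reads c0=1 → after 1×micro: 62 ⇒ (c0=1, c1=62)
macro 6: S0 reads c1=62 → after 3×micro: 1; S1 reads c0=1 → after 1×micro: 126 ⇒ (c0=1, c1=126)

c1 at macro-step 5 = 62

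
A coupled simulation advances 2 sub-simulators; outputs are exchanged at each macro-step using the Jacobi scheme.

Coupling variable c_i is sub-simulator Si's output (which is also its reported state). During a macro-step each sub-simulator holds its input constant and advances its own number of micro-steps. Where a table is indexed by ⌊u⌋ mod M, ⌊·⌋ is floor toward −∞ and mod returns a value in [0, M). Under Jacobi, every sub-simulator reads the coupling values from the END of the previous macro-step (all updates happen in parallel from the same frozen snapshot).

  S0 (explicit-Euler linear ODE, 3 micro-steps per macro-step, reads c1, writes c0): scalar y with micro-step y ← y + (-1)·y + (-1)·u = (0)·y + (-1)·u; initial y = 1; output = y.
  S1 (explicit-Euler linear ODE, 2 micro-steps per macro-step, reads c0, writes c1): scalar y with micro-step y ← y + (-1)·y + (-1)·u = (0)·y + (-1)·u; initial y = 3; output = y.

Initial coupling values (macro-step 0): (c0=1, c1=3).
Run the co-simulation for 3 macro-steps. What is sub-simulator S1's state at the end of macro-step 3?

S1 state at macro-step 3 = -1

macro 1: S0 reads c1=3 → after 3×micro: -3; S1 reads c0=1 → after 2×micro: -1 ⇒ (c0=-3, c1=-1)
macro 2: S0 reads c1=-1 → after 3×micro: 1; S1 reads c0=-3 → after 2×micro: 3 ⇒ (c0=1, c1=3)
macro 3: S0 reads c1=3 → after 3×micro: -3; S1 reads c0=1 → after 2×micro: -1 ⇒ (c0=-3, c1=-1)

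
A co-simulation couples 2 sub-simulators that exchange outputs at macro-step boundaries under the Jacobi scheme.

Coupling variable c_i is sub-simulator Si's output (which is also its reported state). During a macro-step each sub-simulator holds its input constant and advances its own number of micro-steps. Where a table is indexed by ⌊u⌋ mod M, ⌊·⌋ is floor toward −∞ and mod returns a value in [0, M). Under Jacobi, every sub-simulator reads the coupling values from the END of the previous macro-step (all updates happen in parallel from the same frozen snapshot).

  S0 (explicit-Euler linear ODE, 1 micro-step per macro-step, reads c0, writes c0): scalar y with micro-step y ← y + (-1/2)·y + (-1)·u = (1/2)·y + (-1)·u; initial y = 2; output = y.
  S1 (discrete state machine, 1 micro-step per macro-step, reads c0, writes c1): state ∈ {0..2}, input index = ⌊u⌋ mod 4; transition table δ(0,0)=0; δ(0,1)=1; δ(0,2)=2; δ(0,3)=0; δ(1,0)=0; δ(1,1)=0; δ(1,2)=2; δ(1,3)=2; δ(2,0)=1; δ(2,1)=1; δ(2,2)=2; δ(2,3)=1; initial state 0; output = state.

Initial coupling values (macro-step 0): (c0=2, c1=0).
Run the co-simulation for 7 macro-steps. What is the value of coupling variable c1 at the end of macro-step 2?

macro 1: S0 reads c0=2 → after 1×micro: -1; S1 reads c0=2 → after 1×micro: 2 ⇒ (c0=-1, c1=2)
macro 2: S0 reads c0=-1 → after 1×micro: 1/2; S1 reads c0=-1 → after 1×micro: 1 ⇒ (c0=1/2, c1=1)
macro 3: S0 reads c0=1/2 → after 1×micro: -1/4; S1 reads c0=1/2 → after 1×micro: 0 ⇒ (c0=-1/4, c1=0)
macro 4: S0 reads c0=-1/4 → after 1×micro: 1/8; S1 reads c0=-1/4 → after 1×micro: 0 ⇒ (c0=1/8, c1=0)
macro 5: S0 reads c0=1/8 → after 1×micro: -1/16; S1 reads c0=1/8 → after 1×micro: 0 ⇒ (c0=-1/16, c1=0)
macro 6: S0 reads c0=-1/16 → after 1×micro: 1/32; S1 reads c0=-1/16 → after 1×micro: 0 ⇒ (c0=1/32, c1=0)
macro 7: S0 reads c0=1/32 → after 1×micro: -1/64; S1 reads c0=1/32 → after 1×micro: 0 ⇒ (c0=-1/64, c1=0)

c1 at macro-step 2 = 1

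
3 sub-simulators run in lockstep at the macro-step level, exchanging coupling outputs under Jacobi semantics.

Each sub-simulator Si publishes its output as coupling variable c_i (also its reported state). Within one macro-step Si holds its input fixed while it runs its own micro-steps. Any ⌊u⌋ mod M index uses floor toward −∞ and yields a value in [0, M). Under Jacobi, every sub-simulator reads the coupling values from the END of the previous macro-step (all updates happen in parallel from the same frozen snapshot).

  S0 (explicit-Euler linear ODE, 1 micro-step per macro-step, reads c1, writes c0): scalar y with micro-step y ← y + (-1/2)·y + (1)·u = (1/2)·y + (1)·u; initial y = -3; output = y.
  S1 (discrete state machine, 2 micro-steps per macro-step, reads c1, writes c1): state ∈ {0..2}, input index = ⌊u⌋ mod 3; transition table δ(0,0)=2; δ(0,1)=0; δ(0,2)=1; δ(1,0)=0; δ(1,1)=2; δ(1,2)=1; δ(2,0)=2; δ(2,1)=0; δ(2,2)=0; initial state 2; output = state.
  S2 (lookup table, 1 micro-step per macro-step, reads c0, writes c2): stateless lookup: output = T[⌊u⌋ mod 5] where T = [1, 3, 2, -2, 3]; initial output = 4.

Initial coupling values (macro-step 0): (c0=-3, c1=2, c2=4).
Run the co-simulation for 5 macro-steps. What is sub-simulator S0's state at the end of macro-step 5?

S0 state at macro-step 5 = 69/32

macro 1: S0 reads c1=2 → after 1×micro: 1/2; S1 reads c1=2 → after 2×micro: 1; S2 reads c0=-3 → after 1×micro: 2 ⇒ (c0=1/2, c1=1, c2=2)
macro 2: S0 reads c1=1 → after 1×micro: 5/4; S1 reads c1=1 → after 2×micro: 0; S2 reads c0=1/2 → after 1×micro: 1 ⇒ (c0=5/4, c1=0, c2=1)
macro 3: S0 reads c1=0 → after 1×micro: 5/8; S1 reads c1=0 → after 2×micro: 2; S2 reads c0=5/4 → after 1×micro: 3 ⇒ (c0=5/8, c1=2, c2=3)
macro 4: S0 reads c1=2 → after 1×micro: 37/16; S1 reads c1=2 → after 2×micro: 1; S2 reads c0=5/8 → after 1×micro: 1 ⇒ (c0=37/16, c1=1, c2=1)
macro 5: S0 reads c1=1 → after 1×micro: 69/32; S1 reads c1=1 → after 2×micro: 0; S2 reads c0=37/16 → after 1×micro: 2 ⇒ (c0=69/32, c1=0, c2=2)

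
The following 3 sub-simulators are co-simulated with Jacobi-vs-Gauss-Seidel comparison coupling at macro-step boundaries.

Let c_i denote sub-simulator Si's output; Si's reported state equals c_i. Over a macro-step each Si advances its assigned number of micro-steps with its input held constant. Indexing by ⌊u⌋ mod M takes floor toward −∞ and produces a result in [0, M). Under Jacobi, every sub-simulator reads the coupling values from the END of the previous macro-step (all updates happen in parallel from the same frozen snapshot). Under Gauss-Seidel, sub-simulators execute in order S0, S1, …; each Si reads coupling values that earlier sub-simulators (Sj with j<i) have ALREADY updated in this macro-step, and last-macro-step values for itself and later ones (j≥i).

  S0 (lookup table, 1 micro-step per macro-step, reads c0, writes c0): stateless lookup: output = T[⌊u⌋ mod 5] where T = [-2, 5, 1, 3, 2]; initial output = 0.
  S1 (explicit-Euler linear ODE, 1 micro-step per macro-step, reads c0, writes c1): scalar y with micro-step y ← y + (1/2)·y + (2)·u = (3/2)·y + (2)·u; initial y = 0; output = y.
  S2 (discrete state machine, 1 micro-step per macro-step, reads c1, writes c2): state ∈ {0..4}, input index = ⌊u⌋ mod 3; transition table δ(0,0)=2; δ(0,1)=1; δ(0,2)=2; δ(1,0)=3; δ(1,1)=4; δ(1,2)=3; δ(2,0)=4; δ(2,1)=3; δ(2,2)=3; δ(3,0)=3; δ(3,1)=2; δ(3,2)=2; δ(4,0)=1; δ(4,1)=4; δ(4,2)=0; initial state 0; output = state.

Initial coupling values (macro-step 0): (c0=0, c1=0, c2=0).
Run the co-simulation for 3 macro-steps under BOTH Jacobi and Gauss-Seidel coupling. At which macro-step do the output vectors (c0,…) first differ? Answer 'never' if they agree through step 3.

[Jacobi] macro 1: S0 reads c0=0 → after 1×micro: -2; S1 reads c0=0 → after 1×micro: 0; S2 reads c1=0 → after 1×micro: 2 ⇒ (c0=-2, c1=0, c2=2)
[Jacobi] macro 2: S0 reads c0=-2 → after 1×micro: 3; S1 reads c0=-2 → after 1×micro: -4; S2 reads c1=0 → after 1×micro: 4 ⇒ (c0=3, c1=-4, c2=4)
[Jacobi] macro 3: S0 reads c0=3 → after 1×micro: 3; S1 reads c0=3 → after 1×micro: 0; S2 reads c1=-4 → after 1×micro: 0 ⇒ (c0=3, c1=0, c2=0)
[Gauss-Seidel] macro 1: S0 reads c0=0 → after 1×micro: -2; S1 reads c0=-2 → after 1×micro: -4; S2 reads c1=-4 → after 1×micro: 2 ⇒ (c0=-2, c1=-4, c2=2)
[Gauss-Seidel] macro 2: S0 reads c0=-2 → after 1×micro: 3; S1 reads c0=3 → after 1×micro: 0; S2 reads c1=0 → after 1×micro: 4 ⇒ (c0=3, c1=0, c2=4)
[Gauss-Seidel] macro 3: S0 reads c0=3 → after 1×micro: 3; S1 reads c0=3 → after 1×micro: 6; S2 reads c1=6 → after 1×micro: 1 ⇒ (c0=3, c1=6, c2=1)

first divergence at macro-step: 1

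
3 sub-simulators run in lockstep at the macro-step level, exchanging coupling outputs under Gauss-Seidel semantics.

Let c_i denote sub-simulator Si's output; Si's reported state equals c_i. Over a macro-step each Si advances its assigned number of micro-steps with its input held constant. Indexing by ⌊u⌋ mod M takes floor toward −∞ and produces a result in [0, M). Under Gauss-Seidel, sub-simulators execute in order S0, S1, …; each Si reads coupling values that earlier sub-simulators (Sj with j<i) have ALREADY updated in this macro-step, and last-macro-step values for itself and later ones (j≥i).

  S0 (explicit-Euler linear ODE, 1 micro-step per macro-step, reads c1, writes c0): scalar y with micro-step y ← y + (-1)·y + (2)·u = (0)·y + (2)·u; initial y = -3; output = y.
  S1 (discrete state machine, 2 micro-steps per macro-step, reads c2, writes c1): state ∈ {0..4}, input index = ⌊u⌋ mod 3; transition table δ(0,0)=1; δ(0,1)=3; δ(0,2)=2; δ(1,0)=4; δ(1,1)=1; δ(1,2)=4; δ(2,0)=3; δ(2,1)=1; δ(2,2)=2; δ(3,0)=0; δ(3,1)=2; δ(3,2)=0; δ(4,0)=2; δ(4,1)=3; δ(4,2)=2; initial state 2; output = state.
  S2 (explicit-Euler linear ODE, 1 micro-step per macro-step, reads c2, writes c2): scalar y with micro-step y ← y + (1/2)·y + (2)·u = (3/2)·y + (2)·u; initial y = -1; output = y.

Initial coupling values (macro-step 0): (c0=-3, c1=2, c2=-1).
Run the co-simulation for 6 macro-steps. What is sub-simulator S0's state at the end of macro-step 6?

S0 state at macro-step 6 = 4

macro 1: S0 reads c1=2 → after 1×micro: 4; S1 reads c2=-1 → after 2×micro: 2; S2 reads c2=-1 → after 1×micro: -7/2 ⇒ (c0=4, c1=2, c2=-7/2)
macro 2: S0 reads c1=2 → after 1×micro: 4; S1 reads c2=-7/2 → after 2×micro: 2; S2 reads c2=-7/2 → after 1×micro: -49/4 ⇒ (c0=4, c1=2, c2=-49/4)
macro 3: S0 reads c1=2 → after 1×micro: 4; S1 reads c2=-49/4 → after 2×micro: 2; S2 reads c2=-49/4 → after 1×micro: -343/8 ⇒ (c0=4, c1=2, c2=-343/8)
macro 4: S0 reads c1=2 → after 1×micro: 4; S1 reads c2=-343/8 → after 2×micro: 2; S2 reads c2=-343/8 → after 1×micro: -2401/16 ⇒ (c0=4, c1=2, c2=-2401/16)
macro 5: S0 reads c1=2 → after 1×micro: 4; S1 reads c2=-2401/16 → after 2×micro: 2; S2 reads c2=-2401/16 → after 1×micro: -16807/32 ⇒ (c0=4, c1=2, c2=-16807/32)
macro 6: S0 reads c1=2 → after 1×micro: 4; S1 reads c2=-16807/32 → after 2×micro: 2; S2 reads c2=-16807/32 → after 1×micro: -117649/64 ⇒ (c0=4, c1=2, c2=-117649/64)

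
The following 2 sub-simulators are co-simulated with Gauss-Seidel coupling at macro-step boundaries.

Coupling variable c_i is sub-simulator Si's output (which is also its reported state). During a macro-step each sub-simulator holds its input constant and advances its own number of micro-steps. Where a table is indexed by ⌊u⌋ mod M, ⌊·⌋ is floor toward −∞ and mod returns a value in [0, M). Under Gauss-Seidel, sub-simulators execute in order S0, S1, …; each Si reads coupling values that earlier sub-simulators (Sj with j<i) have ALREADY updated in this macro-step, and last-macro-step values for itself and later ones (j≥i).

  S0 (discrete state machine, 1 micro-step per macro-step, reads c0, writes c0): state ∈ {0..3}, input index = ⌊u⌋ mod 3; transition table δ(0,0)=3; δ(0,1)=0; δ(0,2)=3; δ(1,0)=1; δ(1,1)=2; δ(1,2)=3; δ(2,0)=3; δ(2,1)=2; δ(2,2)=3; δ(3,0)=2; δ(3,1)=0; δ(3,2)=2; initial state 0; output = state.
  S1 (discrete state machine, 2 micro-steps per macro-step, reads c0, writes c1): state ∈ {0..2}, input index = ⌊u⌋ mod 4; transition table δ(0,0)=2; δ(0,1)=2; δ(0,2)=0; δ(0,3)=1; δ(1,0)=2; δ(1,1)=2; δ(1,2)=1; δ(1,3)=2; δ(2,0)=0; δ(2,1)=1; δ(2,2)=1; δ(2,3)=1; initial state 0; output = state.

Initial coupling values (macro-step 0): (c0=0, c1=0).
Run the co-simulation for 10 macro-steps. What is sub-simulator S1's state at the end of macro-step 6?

S1 state at macro-step 6 = 1

macro 1: S0 reads c0=0 → after 1×micro: 3; S1 reads c0=3 → after 2×micro: 2 ⇒ (c0=3, c1=2)
macro 2: S0 reads c0=3 → after 1×micro: 2; S1 reads c0=2 → after 2×micro: 1 ⇒ (c0=2, c1=1)
macro 3: S0 reads c0=2 → after 1×micro: 3; S1 reads c0=3 → after 2×micro: 1 ⇒ (c0=3, c1=1)
macro 4: S0 reads c0=3 → after 1×micro: 2; S1 reads c0=2 → after 2×micro: 1 ⇒ (c0=2, c1=1)
macro 5: S0 reads c0=2 → after 1×micro: 3; S1 reads c0=3 → after 2×micro: 1 ⇒ (c0=3, c1=1)
macro 6: S0 reads c0=3 → after 1×micro: 2; S1 reads c0=2 → after 2×micro: 1 ⇒ (c0=2, c1=1)
macro 7: S0 reads c0=2 → after 1×micro: 3; S1 reads c0=3 → after 2×micro: 1 ⇒ (c0=3, c1=1)
macro 8: S0 reads c0=3 → after 1×micro: 2; S1 reads c0=2 → after 2×micro: 1 ⇒ (c0=2, c1=1)
macro 9: S0 reads c0=2 → after 1×micro: 3; S1 reads c0=3 → after 2×micro: 1 ⇒ (c0=3, c1=1)
macro 10: S0 reads c0=3 → after 1×micro: 2; S1 reads c0=2 → after 2×micro: 1 ⇒ (c0=2, c1=1)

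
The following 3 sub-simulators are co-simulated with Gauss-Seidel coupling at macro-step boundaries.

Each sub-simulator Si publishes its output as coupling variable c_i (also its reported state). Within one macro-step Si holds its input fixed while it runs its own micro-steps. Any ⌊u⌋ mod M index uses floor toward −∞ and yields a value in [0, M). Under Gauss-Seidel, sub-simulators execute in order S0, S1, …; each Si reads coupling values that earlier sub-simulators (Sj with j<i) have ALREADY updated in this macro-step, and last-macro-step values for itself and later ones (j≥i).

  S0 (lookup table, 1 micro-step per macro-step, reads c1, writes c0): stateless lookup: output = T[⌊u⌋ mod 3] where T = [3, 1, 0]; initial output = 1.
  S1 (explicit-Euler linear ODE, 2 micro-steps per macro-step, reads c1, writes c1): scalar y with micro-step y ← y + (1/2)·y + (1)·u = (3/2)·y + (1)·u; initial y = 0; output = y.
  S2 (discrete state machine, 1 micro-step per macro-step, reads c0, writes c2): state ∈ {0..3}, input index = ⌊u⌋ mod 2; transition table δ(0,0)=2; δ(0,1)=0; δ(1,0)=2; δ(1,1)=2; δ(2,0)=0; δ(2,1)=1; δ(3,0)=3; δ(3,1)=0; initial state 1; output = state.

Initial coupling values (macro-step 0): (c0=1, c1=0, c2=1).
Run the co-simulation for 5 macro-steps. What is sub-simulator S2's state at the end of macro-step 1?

S2 state at macro-step 1 = 2

macro 1: S0 reads c1=0 → after 1×micro: 3; S1 reads c1=0 → after 2×micro: 0; S2 reads c0=3 → after 1×micro: 2 ⇒ (c0=3, c1=0, c2=2)
macro 2: S0 reads c1=0 → after 1×micro: 3; S1 reads c1=0 → after 2×micro: 0; S2 reads c0=3 → after 1×micro: 1 ⇒ (c0=3, c1=0, c2=1)
macro 3: S0 reads c1=0 → after 1×micro: 3; S1 reads c1=0 → after 2×micro: 0; S2 reads c0=3 → after 1×micro: 2 ⇒ (c0=3, c1=0, c2=2)
macro 4: S0 reads c1=0 → after 1×micro: 3; S1 reads c1=0 → after 2×micro: 0; S2 reads c0=3 → after 1×micro: 1 ⇒ (c0=3, c1=0, c2=1)
macro 5: S0 reads c1=0 → after 1×micro: 3; S1 reads c1=0 → after 2×micro: 0; S2 reads c0=3 → after 1×micro: 2 ⇒ (c0=3, c1=0, c2=2)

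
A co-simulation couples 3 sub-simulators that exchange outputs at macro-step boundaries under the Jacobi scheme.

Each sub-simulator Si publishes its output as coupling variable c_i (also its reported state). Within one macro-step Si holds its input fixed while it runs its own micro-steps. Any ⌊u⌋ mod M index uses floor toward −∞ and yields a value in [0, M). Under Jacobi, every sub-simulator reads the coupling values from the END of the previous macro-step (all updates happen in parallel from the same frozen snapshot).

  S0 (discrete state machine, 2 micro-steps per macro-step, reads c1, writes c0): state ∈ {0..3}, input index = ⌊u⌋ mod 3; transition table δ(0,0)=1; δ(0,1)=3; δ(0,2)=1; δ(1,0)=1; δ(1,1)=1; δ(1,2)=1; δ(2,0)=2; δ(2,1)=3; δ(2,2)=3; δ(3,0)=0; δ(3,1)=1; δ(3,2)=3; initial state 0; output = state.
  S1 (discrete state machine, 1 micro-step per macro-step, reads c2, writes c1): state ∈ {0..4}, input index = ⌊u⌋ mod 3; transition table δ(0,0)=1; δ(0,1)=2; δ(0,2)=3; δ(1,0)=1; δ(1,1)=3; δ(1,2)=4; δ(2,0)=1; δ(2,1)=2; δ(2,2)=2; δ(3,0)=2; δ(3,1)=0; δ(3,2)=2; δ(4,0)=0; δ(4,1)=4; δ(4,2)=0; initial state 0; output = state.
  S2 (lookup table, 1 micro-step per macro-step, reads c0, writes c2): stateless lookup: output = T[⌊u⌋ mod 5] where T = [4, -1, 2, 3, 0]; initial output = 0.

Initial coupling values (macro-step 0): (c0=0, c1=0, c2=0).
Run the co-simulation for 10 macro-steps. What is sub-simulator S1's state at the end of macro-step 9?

S1 state at macro-step 9 = 2

macro 1: S0 reads c1=0 → after 2×micro: 1; S1 reads c2=0 → after 1×micro: 1; S2 reads c0=0 → after 1×micro: 4 ⇒ (c0=1, c1=1, c2=4)
macro 2: S0 reads c1=1 → after 2×micro: 1; S1 reads c2=4 → after 1×micro: 3; S2 reads c0=1 → after 1×micro: -1 ⇒ (c0=1, c1=3, c2=-1)
macro 3: S0 reads c1=3 → after 2×micro: 1; S1 reads c2=-1 → after 1×micro: 2; S2 reads c0=1 → after 1×micro: -1 ⇒ (c0=1, c1=2, c2=-1)
macro 4: S0 reads c1=2 → after 2×micro: 1; S1 reads c2=-1 → after 1×micro: 2; S2 reads c0=1 → after 1×micro: -1 ⇒ (c0=1, c1=2, c2=-1)
macro 5: S0 reads c1=2 → after 2×micro: 1; S1 reads c2=-1 → after 1×micro: 2; S2 reads c0=1 → after 1×micro: -1 ⇒ (c0=1, c1=2, c2=-1)
macro 6: S0 reads c1=2 → after 2×micro: 1; S1 reads c2=-1 → after 1×micro: 2; S2 reads c0=1 → after 1×micro: -1 ⇒ (c0=1, c1=2, c2=-1)
macro 7: S0 reads c1=2 → after 2×micro: 1; S1 reads c2=-1 → after 1×micro: 2; S2 reads c0=1 → after 1×micro: -1 ⇒ (c0=1, c1=2, c2=-1)
macro 8: S0 reads c1=2 → after 2×micro: 1; S1 reads c2=-1 → after 1×micro: 2; S2 reads c0=1 → after 1×micro: -1 ⇒ (c0=1, c1=2, c2=-1)
macro 9: S0 reads c1=2 → after 2×micro: 1; S1 reads c2=-1 → after 1×micro: 2; S2 reads c0=1 → after 1×micro: -1 ⇒ (c0=1, c1=2, c2=-1)
macro 10: S0 reads c1=2 → after 2×micro: 1; S1 reads c2=-1 → after 1×micro: 2; S2 reads c0=1 → after 1×micro: -1 ⇒ (c0=1, c1=2, c2=-1)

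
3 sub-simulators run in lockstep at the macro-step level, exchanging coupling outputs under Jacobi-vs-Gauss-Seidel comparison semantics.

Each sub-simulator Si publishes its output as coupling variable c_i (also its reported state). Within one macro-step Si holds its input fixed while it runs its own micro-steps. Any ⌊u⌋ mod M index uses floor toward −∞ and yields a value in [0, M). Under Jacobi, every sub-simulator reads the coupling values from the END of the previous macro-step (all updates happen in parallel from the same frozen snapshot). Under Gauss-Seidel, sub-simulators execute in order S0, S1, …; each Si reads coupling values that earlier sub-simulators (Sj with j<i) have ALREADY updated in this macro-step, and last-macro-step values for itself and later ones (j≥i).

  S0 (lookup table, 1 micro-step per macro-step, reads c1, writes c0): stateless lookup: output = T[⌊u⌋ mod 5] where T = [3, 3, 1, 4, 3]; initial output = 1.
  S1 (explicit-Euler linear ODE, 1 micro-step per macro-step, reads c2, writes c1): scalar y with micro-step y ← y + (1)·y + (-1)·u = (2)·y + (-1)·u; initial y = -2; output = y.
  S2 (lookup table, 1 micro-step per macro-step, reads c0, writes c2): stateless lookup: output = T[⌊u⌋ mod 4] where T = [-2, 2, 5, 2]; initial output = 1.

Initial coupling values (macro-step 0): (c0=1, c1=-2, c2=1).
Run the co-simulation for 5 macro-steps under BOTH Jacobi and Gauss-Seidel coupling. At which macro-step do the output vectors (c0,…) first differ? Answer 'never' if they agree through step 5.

[Jacobi] macro 1: S0 reads c1=-2 → after 1×micro: 4; S1 reads c2=1 → after 1×micro: -5; S2 reads c0=1 → after 1×micro: 2 ⇒ (c0=4, c1=-5, c2=2)
[Jacobi] macro 2: S0 reads c1=-5 → after 1×micro: 3; S1 reads c2=2 → after 1×micro: -12; S2 reads c0=4 → after 1×micro: -2 ⇒ (c0=3, c1=-12, c2=-2)
[Jacobi] macro 3: S0 reads c1=-12 → after 1×micro: 4; S1 reads c2=-2 → after 1×micro: -22; S2 reads c0=3 → after 1×micro: 2 ⇒ (c0=4, c1=-22, c2=2)
[Jacobi] macro 4: S0 reads c1=-22 → after 1×micro: 4; S1 reads c2=2 → after 1×micro: -46; S2 reads c0=4 → after 1×micro: -2 ⇒ (c0=4, c1=-46, c2=-2)
[Jacobi] macro 5: S0 reads c1=-46 → after 1×micro: 3; S1 reads c2=-2 → after 1×micro: -90; S2 reads c0=4 → after 1×micro: -2 ⇒ (c0=3, c1=-90, c2=-2)
[Gauss-Seidel] macro 1: S0 reads c1=-2 → after 1×micro: 4; S1 reads c2=1 → after 1×micro: -5; S2 reads c0=4 → after 1×micro: -2 ⇒ (c0=4, c1=-5, c2=-2)
[Gauss-Seidel] macro 2: S0 reads c1=-5 → after 1×micro: 3; S1 reads c2=-2 → after 1×micro: -8; S2 reads c0=3 → after 1×micro: 2 ⇒ (c0=3, c1=-8, c2=2)
[Gauss-Seidel] macro 3: S0 reads c1=-8 → after 1×micro: 1; S1 reads c2=2 → after 1×micro: -18; S2 reads c0=1 → after 1×micro: 2 ⇒ (c0=1, c1=-18, c2=2)
[Gauss-Seidel] macro 4: S0 reads c1=-18 → after 1×micro: 1; S1 reads c2=2 → after 1×micro: -38; S2 reads c0=1 → after 1×micro: 2 ⇒ (c0=1, c1=-38, c2=2)
[Gauss-Seidel] macro 5: S0 reads c1=-38 → after 1×micro: 1; S1 reads c2=2 → after 1×micro: -78; S2 reads c0=1 → after 1×micro: 2 ⇒ (c0=1, c1=-78, c2=2)

first divergence at macro-step: 1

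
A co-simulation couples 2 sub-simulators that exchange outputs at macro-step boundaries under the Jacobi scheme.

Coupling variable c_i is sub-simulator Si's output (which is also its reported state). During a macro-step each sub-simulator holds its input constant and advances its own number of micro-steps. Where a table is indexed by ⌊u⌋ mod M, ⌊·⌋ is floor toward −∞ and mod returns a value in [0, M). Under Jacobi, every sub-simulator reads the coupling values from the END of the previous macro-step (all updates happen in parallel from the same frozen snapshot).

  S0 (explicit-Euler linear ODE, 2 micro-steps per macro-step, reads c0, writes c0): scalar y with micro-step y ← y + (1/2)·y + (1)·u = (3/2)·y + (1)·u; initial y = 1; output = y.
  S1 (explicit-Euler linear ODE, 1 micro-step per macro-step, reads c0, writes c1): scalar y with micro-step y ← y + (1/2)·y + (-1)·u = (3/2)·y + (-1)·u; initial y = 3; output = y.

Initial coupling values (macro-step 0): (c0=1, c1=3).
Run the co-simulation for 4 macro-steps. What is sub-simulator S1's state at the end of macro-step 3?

S1 state at macro-step 3 = -349/16

macro 1: S0 reads c0=1 → after 2×micro: 19/4; S1 reads c0=1 → after 1×micro: 7/2 ⇒ (c0=19/4, c1=7/2)
macro 2: S0 reads c0=19/4 → after 2×micro: 361/16; S1 reads c0=19/4 → after 1×micro: 1/2 ⇒ (c0=361/16, c1=1/2)
macro 3: S0 reads c0=361/16 → after 2×micro: 6859/64; S1 reads c0=361/16 → after 1×micro: -349/16 ⇒ (c0=6859/64, c1=-349/16)
macro 4: S0 reads c0=6859/64 → after 2×micro: 130321/256; S1 reads c0=6859/64 → after 1×micro: -8953/64 ⇒ (c0=130321/256, c1=-8953/64)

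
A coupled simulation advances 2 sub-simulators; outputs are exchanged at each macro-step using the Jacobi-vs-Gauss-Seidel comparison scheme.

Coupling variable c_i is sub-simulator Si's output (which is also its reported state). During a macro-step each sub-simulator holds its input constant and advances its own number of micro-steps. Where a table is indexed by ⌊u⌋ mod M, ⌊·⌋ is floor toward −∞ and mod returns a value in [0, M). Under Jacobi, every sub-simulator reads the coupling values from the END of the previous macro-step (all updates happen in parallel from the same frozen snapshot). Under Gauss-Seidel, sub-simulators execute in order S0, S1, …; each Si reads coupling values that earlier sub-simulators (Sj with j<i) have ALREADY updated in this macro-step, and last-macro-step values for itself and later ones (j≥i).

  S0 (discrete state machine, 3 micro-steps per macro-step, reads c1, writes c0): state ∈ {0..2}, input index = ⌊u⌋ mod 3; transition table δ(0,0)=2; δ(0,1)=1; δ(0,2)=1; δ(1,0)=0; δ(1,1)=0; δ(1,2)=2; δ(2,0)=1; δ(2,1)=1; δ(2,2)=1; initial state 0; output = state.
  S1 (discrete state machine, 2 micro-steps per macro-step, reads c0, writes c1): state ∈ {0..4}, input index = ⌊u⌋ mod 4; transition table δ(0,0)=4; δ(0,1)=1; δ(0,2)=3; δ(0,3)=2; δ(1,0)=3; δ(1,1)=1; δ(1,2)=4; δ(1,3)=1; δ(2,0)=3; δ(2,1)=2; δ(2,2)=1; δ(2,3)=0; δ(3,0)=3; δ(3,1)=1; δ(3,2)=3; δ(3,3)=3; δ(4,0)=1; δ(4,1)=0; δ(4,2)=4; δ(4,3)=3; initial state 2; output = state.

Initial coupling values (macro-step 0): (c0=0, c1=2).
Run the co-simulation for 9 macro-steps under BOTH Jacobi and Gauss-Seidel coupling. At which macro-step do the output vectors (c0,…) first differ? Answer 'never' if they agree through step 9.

[Jacobi] macro 1: S0 reads c1=2 → after 3×micro: 1; S1 reads c0=0 → after 2×micro: 3 ⇒ (c0=1, c1=3)
[Jacobi] macro 2: S0 reads c1=3 → after 3×micro: 1; S1 reads c0=1 → after 2×micro: 1 ⇒ (c0=1, c1=1)
[Jacobi] macro 3: S0 reads c1=1 → after 3×micro: 0; S1 reads c0=1 → after 2×micro: 1 ⇒ (c0=0, c1=1)
[Jacobi] macro 4: S0 reads c1=1 → after 3×micro: 1; S1 reads c0=0 → after 2×micro: 3 ⇒ (c0=1, c1=3)
[Jacobi] macro 5: S0 reads c1=3 → after 3×micro: 1; S1 reads c0=1 → after 2×micro: 1 ⇒ (c0=1, c1=1)
[Jacobi] macro 6: S0 reads c1=1 → after 3×micro: 0; S1 reads c0=1 → after 2×micro: 1 ⇒ (c0=0, c1=1)
[Jacobi] macro 7: S0 reads c1=1 → after 3×micro: 1; S1 reads c0=0 → after 2×micro: 3 ⇒ (c0=1, c1=3)
[Jacobi] macro 8: S0 reads c1=3 → after 3×micro: 1; S1 reads c0=1 → after 2×micro: 1 ⇒ (c0=1, c1=1)
[Jacobi] macro 9: S0 reads c1=1 → after 3×micro: 0; S1 reads c0=1 → after 2×micro: 1 ⇒ (c0=0, c1=1)
[Gauss-Seidel] macro 1: S0 reads c1=2 → after 3×micro: 1; S1 reads c0=1 → after 2×micro: 2 ⇒ (c0=1, c1=2)
[Gauss-Seidel] macro 2: S0 reads c1=2 → after 3×micro: 2; S1 reads c0=2 → after 2×micro: 4 ⇒ (c0=2, c1=4)
[Gauss-Seidel] macro 3: S0 reads c1=4 → after 3×micro: 1; S1 reads c0=1 → after 2×micro: 1 ⇒ (c0=1, c1=1)
[Gauss-Seidel] macro 4: S0 reads c1=1 → after 3×micro: 0; S1 reads c0=0 → after 2×micro: 3 ⇒ (c0=0, c1=3)
[Gauss-Seidel] macro 5: S0 reads c1=3 → after 3×micro: 0; S1 reads c0=0 → after 2×micro: 3 ⇒ (c0=0, c1=3)
[Gauss-Seidel] macro 6: S0 reads c1=3 → after 3×micro: 0; S1 reads c0=0 → after 2×micro: 3 ⇒ (c0=0, c1=3)
[Gauss-Seidel] macro 7: S0 reads c1=3 → after 3×micro: 0; S1 reads c0=0 → after 2×micro: 3 ⇒ (c0=0, c1=3)
[Gauss-Seidel] macro 8: S0 reads c1=3 → after 3×micro: 0; S1 reads c0=0 → after 2×micro: 3 ⇒ (c0=0, c1=3)
[Gauss-Seidel] macro 9: S0 reads c1=3 → after 3×micro: 0; S1 reads c0=0 → after 2×micro: 3 ⇒ (c0=0, c1=3)

first divergence at macro-step: 1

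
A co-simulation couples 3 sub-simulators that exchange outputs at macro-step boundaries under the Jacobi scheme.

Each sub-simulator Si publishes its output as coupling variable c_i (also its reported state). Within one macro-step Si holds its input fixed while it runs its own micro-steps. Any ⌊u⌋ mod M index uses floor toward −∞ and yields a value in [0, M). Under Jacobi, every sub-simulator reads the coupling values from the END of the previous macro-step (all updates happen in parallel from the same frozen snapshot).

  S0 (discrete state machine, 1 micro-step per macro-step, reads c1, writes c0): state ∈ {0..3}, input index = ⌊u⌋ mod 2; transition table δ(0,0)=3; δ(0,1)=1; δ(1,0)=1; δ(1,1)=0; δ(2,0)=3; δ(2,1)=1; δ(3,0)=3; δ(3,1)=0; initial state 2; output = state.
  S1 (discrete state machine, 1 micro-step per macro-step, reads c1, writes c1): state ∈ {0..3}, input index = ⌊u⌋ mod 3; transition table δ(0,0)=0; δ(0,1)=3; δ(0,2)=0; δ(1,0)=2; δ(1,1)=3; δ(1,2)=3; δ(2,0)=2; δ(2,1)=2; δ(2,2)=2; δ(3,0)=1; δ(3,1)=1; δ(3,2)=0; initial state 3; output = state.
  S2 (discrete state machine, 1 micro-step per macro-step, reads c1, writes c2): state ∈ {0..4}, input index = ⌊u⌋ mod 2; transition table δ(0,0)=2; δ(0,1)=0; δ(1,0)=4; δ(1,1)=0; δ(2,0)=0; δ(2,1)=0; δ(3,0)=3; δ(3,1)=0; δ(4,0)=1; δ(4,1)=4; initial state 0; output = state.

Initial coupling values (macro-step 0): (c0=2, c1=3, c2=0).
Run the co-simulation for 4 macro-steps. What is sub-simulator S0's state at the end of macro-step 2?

macro 1: S0 reads c1=3 → after 1×micro: 1; S1 reads c1=3 → after 1×micro: 1; S2 reads c1=3 → after 1×micro: 0 ⇒ (c0=1, c1=1, c2=0)
macro 2: S0 reads c1=1 → after 1×micro: 0; S1 reads c1=1 → after 1×micro: 3; S2 reads c1=1 → after 1×micro: 0 ⇒ (c0=0, c1=3, c2=0)
macro 3: S0 reads c1=3 → after 1×micro: 1; S1 reads c1=3 → after 1×micro: 1; S2 reads c1=3 → after 1×micro: 0 ⇒ (c0=1, c1=1, c2=0)
macro 4: S0 reads c1=1 → after 1×micro: 0; S1 reads c1=1 → after 1×micro: 3; S2 reads c1=1 → after 1×micro: 0 ⇒ (c0=0, c1=3, c2=0)

S0 state at macro-step 2 = 0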